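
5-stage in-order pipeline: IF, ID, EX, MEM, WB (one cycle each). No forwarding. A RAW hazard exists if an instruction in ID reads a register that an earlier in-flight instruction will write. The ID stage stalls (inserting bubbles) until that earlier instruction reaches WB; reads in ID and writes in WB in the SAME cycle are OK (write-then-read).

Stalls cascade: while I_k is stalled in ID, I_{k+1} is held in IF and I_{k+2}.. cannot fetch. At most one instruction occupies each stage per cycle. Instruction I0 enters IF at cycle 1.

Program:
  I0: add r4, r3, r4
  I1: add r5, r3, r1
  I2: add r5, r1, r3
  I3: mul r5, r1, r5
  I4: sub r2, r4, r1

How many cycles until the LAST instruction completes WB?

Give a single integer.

Answer: 11

Derivation:
I0 add r4 <- r3,r4: IF@1 ID@2 stall=0 (-) EX@3 MEM@4 WB@5
I1 add r5 <- r3,r1: IF@2 ID@3 stall=0 (-) EX@4 MEM@5 WB@6
I2 add r5 <- r1,r3: IF@3 ID@4 stall=0 (-) EX@5 MEM@6 WB@7
I3 mul r5 <- r1,r5: IF@4 ID@5 stall=2 (RAW on I2.r5 (WB@7)) EX@8 MEM@9 WB@10
I4 sub r2 <- r4,r1: IF@5 ID@8 stall=0 (-) EX@9 MEM@10 WB@11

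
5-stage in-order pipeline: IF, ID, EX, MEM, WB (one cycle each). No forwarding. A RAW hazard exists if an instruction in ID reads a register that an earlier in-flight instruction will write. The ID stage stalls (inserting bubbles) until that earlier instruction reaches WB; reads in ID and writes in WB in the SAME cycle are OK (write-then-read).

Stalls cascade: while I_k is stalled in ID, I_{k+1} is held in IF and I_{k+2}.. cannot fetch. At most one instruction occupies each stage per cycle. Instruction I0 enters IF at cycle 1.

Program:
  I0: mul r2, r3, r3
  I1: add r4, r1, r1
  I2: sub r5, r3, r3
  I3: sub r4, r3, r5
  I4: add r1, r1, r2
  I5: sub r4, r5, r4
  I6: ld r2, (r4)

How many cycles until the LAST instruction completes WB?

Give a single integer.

I0 mul r2 <- r3,r3: IF@1 ID@2 stall=0 (-) EX@3 MEM@4 WB@5
I1 add r4 <- r1,r1: IF@2 ID@3 stall=0 (-) EX@4 MEM@5 WB@6
I2 sub r5 <- r3,r3: IF@3 ID@4 stall=0 (-) EX@5 MEM@6 WB@7
I3 sub r4 <- r3,r5: IF@4 ID@5 stall=2 (RAW on I2.r5 (WB@7)) EX@8 MEM@9 WB@10
I4 add r1 <- r1,r2: IF@5 ID@8 stall=0 (-) EX@9 MEM@10 WB@11
I5 sub r4 <- r5,r4: IF@8 ID@9 stall=1 (RAW on I3.r4 (WB@10)) EX@11 MEM@12 WB@13
I6 ld r2 <- r4: IF@9 ID@11 stall=2 (RAW on I5.r4 (WB@13)) EX@14 MEM@15 WB@16

Answer: 16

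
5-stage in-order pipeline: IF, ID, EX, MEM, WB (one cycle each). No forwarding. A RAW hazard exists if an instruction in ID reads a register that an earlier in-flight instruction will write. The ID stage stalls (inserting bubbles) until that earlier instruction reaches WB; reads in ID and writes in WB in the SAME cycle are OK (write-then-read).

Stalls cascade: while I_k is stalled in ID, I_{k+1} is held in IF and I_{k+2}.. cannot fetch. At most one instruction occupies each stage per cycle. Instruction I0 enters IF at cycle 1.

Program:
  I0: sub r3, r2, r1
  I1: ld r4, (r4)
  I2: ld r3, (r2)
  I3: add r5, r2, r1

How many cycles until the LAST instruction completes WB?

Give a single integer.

I0 sub r3 <- r2,r1: IF@1 ID@2 stall=0 (-) EX@3 MEM@4 WB@5
I1 ld r4 <- r4: IF@2 ID@3 stall=0 (-) EX@4 MEM@5 WB@6
I2 ld r3 <- r2: IF@3 ID@4 stall=0 (-) EX@5 MEM@6 WB@7
I3 add r5 <- r2,r1: IF@4 ID@5 stall=0 (-) EX@6 MEM@7 WB@8

Answer: 8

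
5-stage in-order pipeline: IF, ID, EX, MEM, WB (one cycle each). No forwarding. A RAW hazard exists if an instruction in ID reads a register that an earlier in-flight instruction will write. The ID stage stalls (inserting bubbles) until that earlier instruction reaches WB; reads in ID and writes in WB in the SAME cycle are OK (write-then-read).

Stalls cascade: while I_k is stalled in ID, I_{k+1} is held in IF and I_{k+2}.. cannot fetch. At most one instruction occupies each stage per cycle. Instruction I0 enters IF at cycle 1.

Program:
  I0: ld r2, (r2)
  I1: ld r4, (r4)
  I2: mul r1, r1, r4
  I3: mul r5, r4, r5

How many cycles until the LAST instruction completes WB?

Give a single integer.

I0 ld r2 <- r2: IF@1 ID@2 stall=0 (-) EX@3 MEM@4 WB@5
I1 ld r4 <- r4: IF@2 ID@3 stall=0 (-) EX@4 MEM@5 WB@6
I2 mul r1 <- r1,r4: IF@3 ID@4 stall=2 (RAW on I1.r4 (WB@6)) EX@7 MEM@8 WB@9
I3 mul r5 <- r4,r5: IF@4 ID@7 stall=0 (-) EX@8 MEM@9 WB@10

Answer: 10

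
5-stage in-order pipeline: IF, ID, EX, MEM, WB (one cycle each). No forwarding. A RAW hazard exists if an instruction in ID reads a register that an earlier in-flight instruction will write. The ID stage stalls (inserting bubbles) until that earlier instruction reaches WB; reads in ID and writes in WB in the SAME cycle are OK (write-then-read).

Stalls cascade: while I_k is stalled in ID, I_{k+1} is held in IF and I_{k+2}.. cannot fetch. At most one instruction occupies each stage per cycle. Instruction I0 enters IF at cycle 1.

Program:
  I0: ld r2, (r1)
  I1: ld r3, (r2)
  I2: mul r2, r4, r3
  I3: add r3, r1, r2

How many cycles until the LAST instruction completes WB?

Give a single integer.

I0 ld r2 <- r1: IF@1 ID@2 stall=0 (-) EX@3 MEM@4 WB@5
I1 ld r3 <- r2: IF@2 ID@3 stall=2 (RAW on I0.r2 (WB@5)) EX@6 MEM@7 WB@8
I2 mul r2 <- r4,r3: IF@3 ID@6 stall=2 (RAW on I1.r3 (WB@8)) EX@9 MEM@10 WB@11
I3 add r3 <- r1,r2: IF@6 ID@9 stall=2 (RAW on I2.r2 (WB@11)) EX@12 MEM@13 WB@14

Answer: 14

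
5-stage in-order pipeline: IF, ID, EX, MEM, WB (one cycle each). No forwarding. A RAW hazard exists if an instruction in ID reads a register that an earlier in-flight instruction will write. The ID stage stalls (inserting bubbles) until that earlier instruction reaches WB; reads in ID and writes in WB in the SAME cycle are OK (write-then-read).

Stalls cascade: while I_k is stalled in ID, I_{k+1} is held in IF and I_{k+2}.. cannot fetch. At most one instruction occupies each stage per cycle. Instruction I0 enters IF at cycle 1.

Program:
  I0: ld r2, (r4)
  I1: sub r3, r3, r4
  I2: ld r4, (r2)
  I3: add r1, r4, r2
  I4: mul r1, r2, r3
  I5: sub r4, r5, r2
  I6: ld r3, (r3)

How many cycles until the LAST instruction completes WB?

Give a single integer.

I0 ld r2 <- r4: IF@1 ID@2 stall=0 (-) EX@3 MEM@4 WB@5
I1 sub r3 <- r3,r4: IF@2 ID@3 stall=0 (-) EX@4 MEM@5 WB@6
I2 ld r4 <- r2: IF@3 ID@4 stall=1 (RAW on I0.r2 (WB@5)) EX@6 MEM@7 WB@8
I3 add r1 <- r4,r2: IF@4 ID@6 stall=2 (RAW on I2.r4 (WB@8)) EX@9 MEM@10 WB@11
I4 mul r1 <- r2,r3: IF@6 ID@9 stall=0 (-) EX@10 MEM@11 WB@12
I5 sub r4 <- r5,r2: IF@9 ID@10 stall=0 (-) EX@11 MEM@12 WB@13
I6 ld r3 <- r3: IF@10 ID@11 stall=0 (-) EX@12 MEM@13 WB@14

Answer: 14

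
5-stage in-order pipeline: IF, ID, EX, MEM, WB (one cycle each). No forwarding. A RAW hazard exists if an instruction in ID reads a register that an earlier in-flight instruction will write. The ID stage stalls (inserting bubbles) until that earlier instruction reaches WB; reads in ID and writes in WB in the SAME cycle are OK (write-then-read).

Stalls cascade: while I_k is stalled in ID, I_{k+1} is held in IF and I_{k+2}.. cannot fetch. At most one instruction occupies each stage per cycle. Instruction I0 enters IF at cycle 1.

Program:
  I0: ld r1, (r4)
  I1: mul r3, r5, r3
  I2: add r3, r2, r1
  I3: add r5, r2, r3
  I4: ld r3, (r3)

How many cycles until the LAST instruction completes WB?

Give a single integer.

Answer: 12

Derivation:
I0 ld r1 <- r4: IF@1 ID@2 stall=0 (-) EX@3 MEM@4 WB@5
I1 mul r3 <- r5,r3: IF@2 ID@3 stall=0 (-) EX@4 MEM@5 WB@6
I2 add r3 <- r2,r1: IF@3 ID@4 stall=1 (RAW on I0.r1 (WB@5)) EX@6 MEM@7 WB@8
I3 add r5 <- r2,r3: IF@4 ID@6 stall=2 (RAW on I2.r3 (WB@8)) EX@9 MEM@10 WB@11
I4 ld r3 <- r3: IF@6 ID@9 stall=0 (-) EX@10 MEM@11 WB@12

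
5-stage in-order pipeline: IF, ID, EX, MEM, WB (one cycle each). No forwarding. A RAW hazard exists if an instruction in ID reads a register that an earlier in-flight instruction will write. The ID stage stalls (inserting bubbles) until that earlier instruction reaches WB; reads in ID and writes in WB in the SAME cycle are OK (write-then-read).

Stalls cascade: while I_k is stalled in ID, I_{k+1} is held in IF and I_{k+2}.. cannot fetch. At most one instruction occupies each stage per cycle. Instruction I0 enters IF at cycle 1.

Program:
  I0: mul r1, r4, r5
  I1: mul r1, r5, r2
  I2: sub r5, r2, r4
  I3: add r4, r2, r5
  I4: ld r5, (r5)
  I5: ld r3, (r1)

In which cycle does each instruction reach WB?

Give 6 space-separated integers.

I0 mul r1 <- r4,r5: IF@1 ID@2 stall=0 (-) EX@3 MEM@4 WB@5
I1 mul r1 <- r5,r2: IF@2 ID@3 stall=0 (-) EX@4 MEM@5 WB@6
I2 sub r5 <- r2,r4: IF@3 ID@4 stall=0 (-) EX@5 MEM@6 WB@7
I3 add r4 <- r2,r5: IF@4 ID@5 stall=2 (RAW on I2.r5 (WB@7)) EX@8 MEM@9 WB@10
I4 ld r5 <- r5: IF@5 ID@8 stall=0 (-) EX@9 MEM@10 WB@11
I5 ld r3 <- r1: IF@8 ID@9 stall=0 (-) EX@10 MEM@11 WB@12

Answer: 5 6 7 10 11 12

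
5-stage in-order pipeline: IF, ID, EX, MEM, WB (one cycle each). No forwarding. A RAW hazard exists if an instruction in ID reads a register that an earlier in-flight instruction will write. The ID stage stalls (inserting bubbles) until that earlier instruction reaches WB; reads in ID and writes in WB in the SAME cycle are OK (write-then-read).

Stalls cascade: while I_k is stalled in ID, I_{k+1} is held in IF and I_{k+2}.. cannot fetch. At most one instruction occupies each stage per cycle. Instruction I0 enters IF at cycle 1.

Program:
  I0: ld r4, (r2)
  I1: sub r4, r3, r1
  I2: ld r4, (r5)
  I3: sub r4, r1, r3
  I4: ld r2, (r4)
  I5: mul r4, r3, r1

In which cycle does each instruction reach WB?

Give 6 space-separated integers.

I0 ld r4 <- r2: IF@1 ID@2 stall=0 (-) EX@3 MEM@4 WB@5
I1 sub r4 <- r3,r1: IF@2 ID@3 stall=0 (-) EX@4 MEM@5 WB@6
I2 ld r4 <- r5: IF@3 ID@4 stall=0 (-) EX@5 MEM@6 WB@7
I3 sub r4 <- r1,r3: IF@4 ID@5 stall=0 (-) EX@6 MEM@7 WB@8
I4 ld r2 <- r4: IF@5 ID@6 stall=2 (RAW on I3.r4 (WB@8)) EX@9 MEM@10 WB@11
I5 mul r4 <- r3,r1: IF@6 ID@9 stall=0 (-) EX@10 MEM@11 WB@12

Answer: 5 6 7 8 11 12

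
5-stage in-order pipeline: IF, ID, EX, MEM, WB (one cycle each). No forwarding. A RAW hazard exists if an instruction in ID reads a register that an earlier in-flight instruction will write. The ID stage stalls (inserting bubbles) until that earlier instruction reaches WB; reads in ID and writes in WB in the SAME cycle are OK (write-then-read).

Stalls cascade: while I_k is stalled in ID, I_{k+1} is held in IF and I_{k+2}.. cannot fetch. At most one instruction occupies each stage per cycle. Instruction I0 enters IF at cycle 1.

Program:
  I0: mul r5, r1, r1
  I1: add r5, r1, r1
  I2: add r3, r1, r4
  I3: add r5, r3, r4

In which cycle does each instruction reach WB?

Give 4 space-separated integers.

Answer: 5 6 7 10

Derivation:
I0 mul r5 <- r1,r1: IF@1 ID@2 stall=0 (-) EX@3 MEM@4 WB@5
I1 add r5 <- r1,r1: IF@2 ID@3 stall=0 (-) EX@4 MEM@5 WB@6
I2 add r3 <- r1,r4: IF@3 ID@4 stall=0 (-) EX@5 MEM@6 WB@7
I3 add r5 <- r3,r4: IF@4 ID@5 stall=2 (RAW on I2.r3 (WB@7)) EX@8 MEM@9 WB@10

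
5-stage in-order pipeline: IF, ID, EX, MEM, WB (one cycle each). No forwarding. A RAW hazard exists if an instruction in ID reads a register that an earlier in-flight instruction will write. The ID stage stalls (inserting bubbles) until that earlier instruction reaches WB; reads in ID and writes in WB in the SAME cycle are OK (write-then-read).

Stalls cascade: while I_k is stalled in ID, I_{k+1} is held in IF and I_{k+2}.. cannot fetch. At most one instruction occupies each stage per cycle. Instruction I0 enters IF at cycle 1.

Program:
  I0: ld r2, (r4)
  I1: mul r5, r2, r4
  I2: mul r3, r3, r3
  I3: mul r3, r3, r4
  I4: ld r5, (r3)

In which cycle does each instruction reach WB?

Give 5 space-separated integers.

Answer: 5 8 9 12 15

Derivation:
I0 ld r2 <- r4: IF@1 ID@2 stall=0 (-) EX@3 MEM@4 WB@5
I1 mul r5 <- r2,r4: IF@2 ID@3 stall=2 (RAW on I0.r2 (WB@5)) EX@6 MEM@7 WB@8
I2 mul r3 <- r3,r3: IF@3 ID@6 stall=0 (-) EX@7 MEM@8 WB@9
I3 mul r3 <- r3,r4: IF@6 ID@7 stall=2 (RAW on I2.r3 (WB@9)) EX@10 MEM@11 WB@12
I4 ld r5 <- r3: IF@7 ID@10 stall=2 (RAW on I3.r3 (WB@12)) EX@13 MEM@14 WB@15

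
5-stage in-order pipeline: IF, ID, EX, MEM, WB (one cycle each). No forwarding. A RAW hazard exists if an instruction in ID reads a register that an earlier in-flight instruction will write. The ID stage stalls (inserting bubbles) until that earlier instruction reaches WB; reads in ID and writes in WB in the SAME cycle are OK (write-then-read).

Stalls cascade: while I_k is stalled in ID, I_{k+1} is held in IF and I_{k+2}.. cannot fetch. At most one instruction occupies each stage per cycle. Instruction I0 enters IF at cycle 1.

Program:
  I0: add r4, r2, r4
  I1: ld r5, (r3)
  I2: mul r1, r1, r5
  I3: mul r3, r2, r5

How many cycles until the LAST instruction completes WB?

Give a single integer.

Answer: 10

Derivation:
I0 add r4 <- r2,r4: IF@1 ID@2 stall=0 (-) EX@3 MEM@4 WB@5
I1 ld r5 <- r3: IF@2 ID@3 stall=0 (-) EX@4 MEM@5 WB@6
I2 mul r1 <- r1,r5: IF@3 ID@4 stall=2 (RAW on I1.r5 (WB@6)) EX@7 MEM@8 WB@9
I3 mul r3 <- r2,r5: IF@4 ID@7 stall=0 (-) EX@8 MEM@9 WB@10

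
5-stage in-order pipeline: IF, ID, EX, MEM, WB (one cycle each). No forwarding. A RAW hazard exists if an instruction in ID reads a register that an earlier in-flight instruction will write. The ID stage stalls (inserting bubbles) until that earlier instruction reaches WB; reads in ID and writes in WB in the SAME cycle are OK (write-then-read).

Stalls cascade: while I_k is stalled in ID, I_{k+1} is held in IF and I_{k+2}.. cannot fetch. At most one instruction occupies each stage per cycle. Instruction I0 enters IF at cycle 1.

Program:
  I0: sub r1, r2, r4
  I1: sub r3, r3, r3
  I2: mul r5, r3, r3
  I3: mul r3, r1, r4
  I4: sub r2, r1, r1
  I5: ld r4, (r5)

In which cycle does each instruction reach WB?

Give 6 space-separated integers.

Answer: 5 6 9 10 11 12

Derivation:
I0 sub r1 <- r2,r4: IF@1 ID@2 stall=0 (-) EX@3 MEM@4 WB@5
I1 sub r3 <- r3,r3: IF@2 ID@3 stall=0 (-) EX@4 MEM@5 WB@6
I2 mul r5 <- r3,r3: IF@3 ID@4 stall=2 (RAW on I1.r3 (WB@6)) EX@7 MEM@8 WB@9
I3 mul r3 <- r1,r4: IF@4 ID@7 stall=0 (-) EX@8 MEM@9 WB@10
I4 sub r2 <- r1,r1: IF@7 ID@8 stall=0 (-) EX@9 MEM@10 WB@11
I5 ld r4 <- r5: IF@8 ID@9 stall=0 (-) EX@10 MEM@11 WB@12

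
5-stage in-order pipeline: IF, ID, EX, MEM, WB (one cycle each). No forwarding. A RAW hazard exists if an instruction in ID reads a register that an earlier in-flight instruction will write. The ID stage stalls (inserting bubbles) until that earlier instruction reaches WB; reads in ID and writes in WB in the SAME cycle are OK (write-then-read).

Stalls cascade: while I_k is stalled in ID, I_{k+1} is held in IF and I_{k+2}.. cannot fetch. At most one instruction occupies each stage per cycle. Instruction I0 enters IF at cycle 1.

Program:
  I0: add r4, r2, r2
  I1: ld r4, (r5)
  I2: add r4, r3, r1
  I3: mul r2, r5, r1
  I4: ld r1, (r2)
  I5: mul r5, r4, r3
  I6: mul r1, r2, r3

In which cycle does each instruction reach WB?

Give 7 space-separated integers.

Answer: 5 6 7 8 11 12 13

Derivation:
I0 add r4 <- r2,r2: IF@1 ID@2 stall=0 (-) EX@3 MEM@4 WB@5
I1 ld r4 <- r5: IF@2 ID@3 stall=0 (-) EX@4 MEM@5 WB@6
I2 add r4 <- r3,r1: IF@3 ID@4 stall=0 (-) EX@5 MEM@6 WB@7
I3 mul r2 <- r5,r1: IF@4 ID@5 stall=0 (-) EX@6 MEM@7 WB@8
I4 ld r1 <- r2: IF@5 ID@6 stall=2 (RAW on I3.r2 (WB@8)) EX@9 MEM@10 WB@11
I5 mul r5 <- r4,r3: IF@6 ID@9 stall=0 (-) EX@10 MEM@11 WB@12
I6 mul r1 <- r2,r3: IF@9 ID@10 stall=0 (-) EX@11 MEM@12 WB@13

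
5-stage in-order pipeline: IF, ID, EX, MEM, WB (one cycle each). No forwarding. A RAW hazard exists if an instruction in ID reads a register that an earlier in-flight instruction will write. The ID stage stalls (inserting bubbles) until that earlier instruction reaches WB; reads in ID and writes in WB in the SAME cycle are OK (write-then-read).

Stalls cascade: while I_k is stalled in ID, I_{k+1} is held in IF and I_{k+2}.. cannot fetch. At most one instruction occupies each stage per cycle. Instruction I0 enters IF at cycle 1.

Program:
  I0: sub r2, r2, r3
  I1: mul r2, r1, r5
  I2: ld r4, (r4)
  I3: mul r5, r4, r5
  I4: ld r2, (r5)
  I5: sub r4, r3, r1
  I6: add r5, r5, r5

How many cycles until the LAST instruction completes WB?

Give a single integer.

Answer: 15

Derivation:
I0 sub r2 <- r2,r3: IF@1 ID@2 stall=0 (-) EX@3 MEM@4 WB@5
I1 mul r2 <- r1,r5: IF@2 ID@3 stall=0 (-) EX@4 MEM@5 WB@6
I2 ld r4 <- r4: IF@3 ID@4 stall=0 (-) EX@5 MEM@6 WB@7
I3 mul r5 <- r4,r5: IF@4 ID@5 stall=2 (RAW on I2.r4 (WB@7)) EX@8 MEM@9 WB@10
I4 ld r2 <- r5: IF@5 ID@8 stall=2 (RAW on I3.r5 (WB@10)) EX@11 MEM@12 WB@13
I5 sub r4 <- r3,r1: IF@8 ID@11 stall=0 (-) EX@12 MEM@13 WB@14
I6 add r5 <- r5,r5: IF@11 ID@12 stall=0 (-) EX@13 MEM@14 WB@15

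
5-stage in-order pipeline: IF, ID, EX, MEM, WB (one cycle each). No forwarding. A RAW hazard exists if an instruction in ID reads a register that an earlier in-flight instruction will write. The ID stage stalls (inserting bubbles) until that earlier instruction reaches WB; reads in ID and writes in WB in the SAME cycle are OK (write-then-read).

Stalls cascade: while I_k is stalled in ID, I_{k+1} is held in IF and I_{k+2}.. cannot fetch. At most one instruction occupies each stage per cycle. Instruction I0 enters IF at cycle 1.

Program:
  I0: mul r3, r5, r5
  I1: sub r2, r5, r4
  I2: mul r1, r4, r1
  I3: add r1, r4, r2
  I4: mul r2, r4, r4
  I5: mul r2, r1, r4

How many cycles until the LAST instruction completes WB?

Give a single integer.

I0 mul r3 <- r5,r5: IF@1 ID@2 stall=0 (-) EX@3 MEM@4 WB@5
I1 sub r2 <- r5,r4: IF@2 ID@3 stall=0 (-) EX@4 MEM@5 WB@6
I2 mul r1 <- r4,r1: IF@3 ID@4 stall=0 (-) EX@5 MEM@6 WB@7
I3 add r1 <- r4,r2: IF@4 ID@5 stall=1 (RAW on I1.r2 (WB@6)) EX@7 MEM@8 WB@9
I4 mul r2 <- r4,r4: IF@5 ID@7 stall=0 (-) EX@8 MEM@9 WB@10
I5 mul r2 <- r1,r4: IF@7 ID@8 stall=1 (RAW on I3.r1 (WB@9)) EX@10 MEM@11 WB@12

Answer: 12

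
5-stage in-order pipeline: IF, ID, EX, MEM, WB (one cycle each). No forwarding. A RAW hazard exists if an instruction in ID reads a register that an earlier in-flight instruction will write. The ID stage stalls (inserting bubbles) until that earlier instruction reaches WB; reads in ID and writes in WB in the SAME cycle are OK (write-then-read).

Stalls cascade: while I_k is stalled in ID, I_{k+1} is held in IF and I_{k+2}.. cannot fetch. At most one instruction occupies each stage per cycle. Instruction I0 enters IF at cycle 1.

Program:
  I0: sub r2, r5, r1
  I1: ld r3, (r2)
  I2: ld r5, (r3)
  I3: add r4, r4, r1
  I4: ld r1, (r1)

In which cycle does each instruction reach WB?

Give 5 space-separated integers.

I0 sub r2 <- r5,r1: IF@1 ID@2 stall=0 (-) EX@3 MEM@4 WB@5
I1 ld r3 <- r2: IF@2 ID@3 stall=2 (RAW on I0.r2 (WB@5)) EX@6 MEM@7 WB@8
I2 ld r5 <- r3: IF@3 ID@6 stall=2 (RAW on I1.r3 (WB@8)) EX@9 MEM@10 WB@11
I3 add r4 <- r4,r1: IF@6 ID@9 stall=0 (-) EX@10 MEM@11 WB@12
I4 ld r1 <- r1: IF@9 ID@10 stall=0 (-) EX@11 MEM@12 WB@13

Answer: 5 8 11 12 13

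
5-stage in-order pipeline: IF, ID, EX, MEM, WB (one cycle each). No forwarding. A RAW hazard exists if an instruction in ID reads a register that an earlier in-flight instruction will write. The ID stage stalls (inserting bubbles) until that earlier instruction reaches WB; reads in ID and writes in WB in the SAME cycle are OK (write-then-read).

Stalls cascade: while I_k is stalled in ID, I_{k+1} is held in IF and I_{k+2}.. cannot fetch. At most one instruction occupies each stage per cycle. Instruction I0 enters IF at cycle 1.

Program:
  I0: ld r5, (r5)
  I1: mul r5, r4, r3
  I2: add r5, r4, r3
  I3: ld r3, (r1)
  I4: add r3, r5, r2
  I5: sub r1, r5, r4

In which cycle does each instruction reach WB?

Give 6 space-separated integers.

Answer: 5 6 7 8 10 11

Derivation:
I0 ld r5 <- r5: IF@1 ID@2 stall=0 (-) EX@3 MEM@4 WB@5
I1 mul r5 <- r4,r3: IF@2 ID@3 stall=0 (-) EX@4 MEM@5 WB@6
I2 add r5 <- r4,r3: IF@3 ID@4 stall=0 (-) EX@5 MEM@6 WB@7
I3 ld r3 <- r1: IF@4 ID@5 stall=0 (-) EX@6 MEM@7 WB@8
I4 add r3 <- r5,r2: IF@5 ID@6 stall=1 (RAW on I2.r5 (WB@7)) EX@8 MEM@9 WB@10
I5 sub r1 <- r5,r4: IF@6 ID@8 stall=0 (-) EX@9 MEM@10 WB@11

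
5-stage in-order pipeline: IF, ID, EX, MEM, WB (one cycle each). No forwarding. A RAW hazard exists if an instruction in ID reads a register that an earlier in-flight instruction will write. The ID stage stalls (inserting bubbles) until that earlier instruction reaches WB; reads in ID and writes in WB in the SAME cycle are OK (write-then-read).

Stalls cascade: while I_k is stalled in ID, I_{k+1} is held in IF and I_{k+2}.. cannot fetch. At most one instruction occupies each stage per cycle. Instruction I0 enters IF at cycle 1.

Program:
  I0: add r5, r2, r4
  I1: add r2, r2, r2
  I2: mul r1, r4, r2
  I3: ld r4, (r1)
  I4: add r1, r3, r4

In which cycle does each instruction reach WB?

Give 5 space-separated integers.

Answer: 5 6 9 12 15

Derivation:
I0 add r5 <- r2,r4: IF@1 ID@2 stall=0 (-) EX@3 MEM@4 WB@5
I1 add r2 <- r2,r2: IF@2 ID@3 stall=0 (-) EX@4 MEM@5 WB@6
I2 mul r1 <- r4,r2: IF@3 ID@4 stall=2 (RAW on I1.r2 (WB@6)) EX@7 MEM@8 WB@9
I3 ld r4 <- r1: IF@4 ID@7 stall=2 (RAW on I2.r1 (WB@9)) EX@10 MEM@11 WB@12
I4 add r1 <- r3,r4: IF@7 ID@10 stall=2 (RAW on I3.r4 (WB@12)) EX@13 MEM@14 WB@15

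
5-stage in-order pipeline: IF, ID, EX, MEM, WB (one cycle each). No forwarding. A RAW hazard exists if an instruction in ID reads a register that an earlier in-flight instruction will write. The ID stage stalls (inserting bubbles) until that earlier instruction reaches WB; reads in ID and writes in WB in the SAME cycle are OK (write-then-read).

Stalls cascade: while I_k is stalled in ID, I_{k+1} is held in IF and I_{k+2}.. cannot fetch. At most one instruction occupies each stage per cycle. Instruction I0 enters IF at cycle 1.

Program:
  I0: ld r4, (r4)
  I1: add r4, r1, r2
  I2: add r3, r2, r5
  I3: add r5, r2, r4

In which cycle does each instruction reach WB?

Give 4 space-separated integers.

Answer: 5 6 7 9

Derivation:
I0 ld r4 <- r4: IF@1 ID@2 stall=0 (-) EX@3 MEM@4 WB@5
I1 add r4 <- r1,r2: IF@2 ID@3 stall=0 (-) EX@4 MEM@5 WB@6
I2 add r3 <- r2,r5: IF@3 ID@4 stall=0 (-) EX@5 MEM@6 WB@7
I3 add r5 <- r2,r4: IF@4 ID@5 stall=1 (RAW on I1.r4 (WB@6)) EX@7 MEM@8 WB@9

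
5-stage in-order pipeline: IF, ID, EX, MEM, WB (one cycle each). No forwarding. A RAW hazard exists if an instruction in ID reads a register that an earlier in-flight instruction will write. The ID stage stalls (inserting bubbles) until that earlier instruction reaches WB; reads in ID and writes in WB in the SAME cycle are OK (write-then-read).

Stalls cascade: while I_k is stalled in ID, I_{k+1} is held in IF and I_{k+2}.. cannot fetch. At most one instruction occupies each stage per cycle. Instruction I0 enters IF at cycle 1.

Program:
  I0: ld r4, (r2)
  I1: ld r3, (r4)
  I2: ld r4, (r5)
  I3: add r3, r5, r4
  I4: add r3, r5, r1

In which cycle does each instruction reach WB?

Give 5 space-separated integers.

Answer: 5 8 9 12 13

Derivation:
I0 ld r4 <- r2: IF@1 ID@2 stall=0 (-) EX@3 MEM@4 WB@5
I1 ld r3 <- r4: IF@2 ID@3 stall=2 (RAW on I0.r4 (WB@5)) EX@6 MEM@7 WB@8
I2 ld r4 <- r5: IF@3 ID@6 stall=0 (-) EX@7 MEM@8 WB@9
I3 add r3 <- r5,r4: IF@6 ID@7 stall=2 (RAW on I2.r4 (WB@9)) EX@10 MEM@11 WB@12
I4 add r3 <- r5,r1: IF@7 ID@10 stall=0 (-) EX@11 MEM@12 WB@13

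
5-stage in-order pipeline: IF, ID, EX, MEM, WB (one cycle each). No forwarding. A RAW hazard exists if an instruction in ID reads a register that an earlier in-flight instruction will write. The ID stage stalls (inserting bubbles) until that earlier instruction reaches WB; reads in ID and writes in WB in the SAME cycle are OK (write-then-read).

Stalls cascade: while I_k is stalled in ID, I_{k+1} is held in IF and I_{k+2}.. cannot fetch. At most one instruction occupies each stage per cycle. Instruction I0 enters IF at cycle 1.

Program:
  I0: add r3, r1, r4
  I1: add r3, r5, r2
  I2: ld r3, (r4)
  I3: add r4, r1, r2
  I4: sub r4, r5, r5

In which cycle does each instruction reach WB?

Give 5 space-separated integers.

Answer: 5 6 7 8 9

Derivation:
I0 add r3 <- r1,r4: IF@1 ID@2 stall=0 (-) EX@3 MEM@4 WB@5
I1 add r3 <- r5,r2: IF@2 ID@3 stall=0 (-) EX@4 MEM@5 WB@6
I2 ld r3 <- r4: IF@3 ID@4 stall=0 (-) EX@5 MEM@6 WB@7
I3 add r4 <- r1,r2: IF@4 ID@5 stall=0 (-) EX@6 MEM@7 WB@8
I4 sub r4 <- r5,r5: IF@5 ID@6 stall=0 (-) EX@7 MEM@8 WB@9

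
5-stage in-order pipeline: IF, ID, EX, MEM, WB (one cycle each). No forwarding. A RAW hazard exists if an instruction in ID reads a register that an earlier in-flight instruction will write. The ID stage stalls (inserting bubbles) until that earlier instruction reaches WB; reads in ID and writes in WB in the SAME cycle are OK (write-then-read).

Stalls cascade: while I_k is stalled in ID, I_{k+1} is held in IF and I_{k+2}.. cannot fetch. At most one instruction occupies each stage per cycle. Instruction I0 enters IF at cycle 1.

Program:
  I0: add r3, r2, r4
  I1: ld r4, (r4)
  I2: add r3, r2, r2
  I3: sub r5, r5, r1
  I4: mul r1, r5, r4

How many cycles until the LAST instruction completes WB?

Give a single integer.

Answer: 11

Derivation:
I0 add r3 <- r2,r4: IF@1 ID@2 stall=0 (-) EX@3 MEM@4 WB@5
I1 ld r4 <- r4: IF@2 ID@3 stall=0 (-) EX@4 MEM@5 WB@6
I2 add r3 <- r2,r2: IF@3 ID@4 stall=0 (-) EX@5 MEM@6 WB@7
I3 sub r5 <- r5,r1: IF@4 ID@5 stall=0 (-) EX@6 MEM@7 WB@8
I4 mul r1 <- r5,r4: IF@5 ID@6 stall=2 (RAW on I3.r5 (WB@8)) EX@9 MEM@10 WB@11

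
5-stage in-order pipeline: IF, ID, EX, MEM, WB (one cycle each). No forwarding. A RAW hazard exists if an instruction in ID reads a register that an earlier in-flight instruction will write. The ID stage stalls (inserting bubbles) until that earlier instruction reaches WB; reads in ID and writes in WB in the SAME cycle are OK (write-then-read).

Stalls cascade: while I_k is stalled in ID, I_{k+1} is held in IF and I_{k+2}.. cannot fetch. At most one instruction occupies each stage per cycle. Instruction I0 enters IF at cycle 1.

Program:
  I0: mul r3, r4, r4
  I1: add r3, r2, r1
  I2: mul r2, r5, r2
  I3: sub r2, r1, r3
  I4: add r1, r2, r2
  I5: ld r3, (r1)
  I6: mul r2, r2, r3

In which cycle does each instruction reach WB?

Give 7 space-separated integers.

Answer: 5 6 7 9 12 15 18

Derivation:
I0 mul r3 <- r4,r4: IF@1 ID@2 stall=0 (-) EX@3 MEM@4 WB@5
I1 add r3 <- r2,r1: IF@2 ID@3 stall=0 (-) EX@4 MEM@5 WB@6
I2 mul r2 <- r5,r2: IF@3 ID@4 stall=0 (-) EX@5 MEM@6 WB@7
I3 sub r2 <- r1,r3: IF@4 ID@5 stall=1 (RAW on I1.r3 (WB@6)) EX@7 MEM@8 WB@9
I4 add r1 <- r2,r2: IF@5 ID@7 stall=2 (RAW on I3.r2 (WB@9)) EX@10 MEM@11 WB@12
I5 ld r3 <- r1: IF@7 ID@10 stall=2 (RAW on I4.r1 (WB@12)) EX@13 MEM@14 WB@15
I6 mul r2 <- r2,r3: IF@10 ID@13 stall=2 (RAW on I5.r3 (WB@15)) EX@16 MEM@17 WB@18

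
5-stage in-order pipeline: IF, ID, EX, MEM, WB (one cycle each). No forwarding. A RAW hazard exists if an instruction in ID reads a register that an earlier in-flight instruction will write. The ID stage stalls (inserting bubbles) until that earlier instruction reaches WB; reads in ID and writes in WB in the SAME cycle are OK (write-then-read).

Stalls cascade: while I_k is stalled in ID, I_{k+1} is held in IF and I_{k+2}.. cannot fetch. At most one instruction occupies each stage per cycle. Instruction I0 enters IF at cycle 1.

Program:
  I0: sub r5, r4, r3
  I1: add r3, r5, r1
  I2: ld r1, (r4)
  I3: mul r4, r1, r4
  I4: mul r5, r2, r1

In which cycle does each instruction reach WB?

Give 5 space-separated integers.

I0 sub r5 <- r4,r3: IF@1 ID@2 stall=0 (-) EX@3 MEM@4 WB@5
I1 add r3 <- r5,r1: IF@2 ID@3 stall=2 (RAW on I0.r5 (WB@5)) EX@6 MEM@7 WB@8
I2 ld r1 <- r4: IF@3 ID@6 stall=0 (-) EX@7 MEM@8 WB@9
I3 mul r4 <- r1,r4: IF@6 ID@7 stall=2 (RAW on I2.r1 (WB@9)) EX@10 MEM@11 WB@12
I4 mul r5 <- r2,r1: IF@7 ID@10 stall=0 (-) EX@11 MEM@12 WB@13

Answer: 5 8 9 12 13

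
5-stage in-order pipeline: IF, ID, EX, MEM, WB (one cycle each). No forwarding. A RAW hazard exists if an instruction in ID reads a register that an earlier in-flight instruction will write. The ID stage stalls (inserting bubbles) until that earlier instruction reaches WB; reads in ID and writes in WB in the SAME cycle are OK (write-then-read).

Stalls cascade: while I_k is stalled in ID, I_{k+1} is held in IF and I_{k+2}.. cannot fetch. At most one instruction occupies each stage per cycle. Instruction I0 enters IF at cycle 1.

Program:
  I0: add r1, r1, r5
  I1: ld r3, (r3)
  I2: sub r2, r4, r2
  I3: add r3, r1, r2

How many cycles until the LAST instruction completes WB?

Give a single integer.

Answer: 10

Derivation:
I0 add r1 <- r1,r5: IF@1 ID@2 stall=0 (-) EX@3 MEM@4 WB@5
I1 ld r3 <- r3: IF@2 ID@3 stall=0 (-) EX@4 MEM@5 WB@6
I2 sub r2 <- r4,r2: IF@3 ID@4 stall=0 (-) EX@5 MEM@6 WB@7
I3 add r3 <- r1,r2: IF@4 ID@5 stall=2 (RAW on I2.r2 (WB@7)) EX@8 MEM@9 WB@10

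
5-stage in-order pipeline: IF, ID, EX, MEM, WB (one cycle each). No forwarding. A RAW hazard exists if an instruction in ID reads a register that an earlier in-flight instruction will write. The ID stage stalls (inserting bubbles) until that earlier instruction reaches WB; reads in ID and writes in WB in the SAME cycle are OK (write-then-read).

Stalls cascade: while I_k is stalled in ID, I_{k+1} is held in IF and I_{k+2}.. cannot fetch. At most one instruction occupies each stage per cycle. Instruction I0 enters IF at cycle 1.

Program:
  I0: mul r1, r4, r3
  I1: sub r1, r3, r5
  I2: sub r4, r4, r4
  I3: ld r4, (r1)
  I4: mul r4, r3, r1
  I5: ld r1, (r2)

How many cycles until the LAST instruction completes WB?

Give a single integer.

Answer: 11

Derivation:
I0 mul r1 <- r4,r3: IF@1 ID@2 stall=0 (-) EX@3 MEM@4 WB@5
I1 sub r1 <- r3,r5: IF@2 ID@3 stall=0 (-) EX@4 MEM@5 WB@6
I2 sub r4 <- r4,r4: IF@3 ID@4 stall=0 (-) EX@5 MEM@6 WB@7
I3 ld r4 <- r1: IF@4 ID@5 stall=1 (RAW on I1.r1 (WB@6)) EX@7 MEM@8 WB@9
I4 mul r4 <- r3,r1: IF@5 ID@7 stall=0 (-) EX@8 MEM@9 WB@10
I5 ld r1 <- r2: IF@7 ID@8 stall=0 (-) EX@9 MEM@10 WB@11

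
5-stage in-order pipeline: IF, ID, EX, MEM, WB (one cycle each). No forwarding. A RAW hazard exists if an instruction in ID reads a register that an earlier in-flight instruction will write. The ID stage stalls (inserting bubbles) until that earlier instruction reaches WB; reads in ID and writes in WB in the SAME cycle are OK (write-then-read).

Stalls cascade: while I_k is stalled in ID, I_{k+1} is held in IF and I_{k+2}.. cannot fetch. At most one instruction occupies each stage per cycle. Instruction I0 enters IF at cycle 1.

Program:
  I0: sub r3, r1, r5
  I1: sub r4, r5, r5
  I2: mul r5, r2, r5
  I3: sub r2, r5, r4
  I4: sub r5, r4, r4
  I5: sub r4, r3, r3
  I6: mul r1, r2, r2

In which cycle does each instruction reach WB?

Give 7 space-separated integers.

I0 sub r3 <- r1,r5: IF@1 ID@2 stall=0 (-) EX@3 MEM@4 WB@5
I1 sub r4 <- r5,r5: IF@2 ID@3 stall=0 (-) EX@4 MEM@5 WB@6
I2 mul r5 <- r2,r5: IF@3 ID@4 stall=0 (-) EX@5 MEM@6 WB@7
I3 sub r2 <- r5,r4: IF@4 ID@5 stall=2 (RAW on I2.r5 (WB@7)) EX@8 MEM@9 WB@10
I4 sub r5 <- r4,r4: IF@5 ID@8 stall=0 (-) EX@9 MEM@10 WB@11
I5 sub r4 <- r3,r3: IF@8 ID@9 stall=0 (-) EX@10 MEM@11 WB@12
I6 mul r1 <- r2,r2: IF@9 ID@10 stall=0 (-) EX@11 MEM@12 WB@13

Answer: 5 6 7 10 11 12 13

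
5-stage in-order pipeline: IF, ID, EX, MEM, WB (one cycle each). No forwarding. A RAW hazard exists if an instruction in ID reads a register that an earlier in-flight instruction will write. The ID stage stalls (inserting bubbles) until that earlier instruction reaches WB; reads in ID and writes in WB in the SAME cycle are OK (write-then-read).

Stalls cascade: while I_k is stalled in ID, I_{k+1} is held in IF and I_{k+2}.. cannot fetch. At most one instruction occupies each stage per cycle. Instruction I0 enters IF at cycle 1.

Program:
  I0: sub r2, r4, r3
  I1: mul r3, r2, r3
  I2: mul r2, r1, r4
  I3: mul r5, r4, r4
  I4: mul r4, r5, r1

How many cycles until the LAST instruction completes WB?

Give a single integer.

I0 sub r2 <- r4,r3: IF@1 ID@2 stall=0 (-) EX@3 MEM@4 WB@5
I1 mul r3 <- r2,r3: IF@2 ID@3 stall=2 (RAW on I0.r2 (WB@5)) EX@6 MEM@7 WB@8
I2 mul r2 <- r1,r4: IF@3 ID@6 stall=0 (-) EX@7 MEM@8 WB@9
I3 mul r5 <- r4,r4: IF@6 ID@7 stall=0 (-) EX@8 MEM@9 WB@10
I4 mul r4 <- r5,r1: IF@7 ID@8 stall=2 (RAW on I3.r5 (WB@10)) EX@11 MEM@12 WB@13

Answer: 13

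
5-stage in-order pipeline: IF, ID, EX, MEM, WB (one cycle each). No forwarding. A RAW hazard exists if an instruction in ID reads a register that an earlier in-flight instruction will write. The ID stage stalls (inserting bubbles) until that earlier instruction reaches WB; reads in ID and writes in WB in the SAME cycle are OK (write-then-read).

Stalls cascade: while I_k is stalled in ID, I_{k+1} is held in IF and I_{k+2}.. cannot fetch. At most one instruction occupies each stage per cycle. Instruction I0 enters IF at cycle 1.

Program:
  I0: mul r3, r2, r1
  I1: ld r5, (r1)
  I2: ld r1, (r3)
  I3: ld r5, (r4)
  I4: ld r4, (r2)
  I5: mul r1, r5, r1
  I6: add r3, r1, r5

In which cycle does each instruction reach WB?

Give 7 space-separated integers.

I0 mul r3 <- r2,r1: IF@1 ID@2 stall=0 (-) EX@3 MEM@4 WB@5
I1 ld r5 <- r1: IF@2 ID@3 stall=0 (-) EX@4 MEM@5 WB@6
I2 ld r1 <- r3: IF@3 ID@4 stall=1 (RAW on I0.r3 (WB@5)) EX@6 MEM@7 WB@8
I3 ld r5 <- r4: IF@4 ID@6 stall=0 (-) EX@7 MEM@8 WB@9
I4 ld r4 <- r2: IF@6 ID@7 stall=0 (-) EX@8 MEM@9 WB@10
I5 mul r1 <- r5,r1: IF@7 ID@8 stall=1 (RAW on I3.r5 (WB@9)) EX@10 MEM@11 WB@12
I6 add r3 <- r1,r5: IF@8 ID@10 stall=2 (RAW on I5.r1 (WB@12)) EX@13 MEM@14 WB@15

Answer: 5 6 8 9 10 12 15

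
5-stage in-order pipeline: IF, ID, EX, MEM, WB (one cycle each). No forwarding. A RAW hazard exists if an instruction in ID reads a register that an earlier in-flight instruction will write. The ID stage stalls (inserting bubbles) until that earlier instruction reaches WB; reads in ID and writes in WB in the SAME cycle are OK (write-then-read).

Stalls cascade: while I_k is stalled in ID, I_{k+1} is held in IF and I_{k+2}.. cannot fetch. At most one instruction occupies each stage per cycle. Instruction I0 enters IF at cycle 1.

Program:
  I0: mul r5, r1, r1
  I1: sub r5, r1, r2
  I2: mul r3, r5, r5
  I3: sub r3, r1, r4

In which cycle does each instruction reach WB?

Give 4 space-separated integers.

I0 mul r5 <- r1,r1: IF@1 ID@2 stall=0 (-) EX@3 MEM@4 WB@5
I1 sub r5 <- r1,r2: IF@2 ID@3 stall=0 (-) EX@4 MEM@5 WB@6
I2 mul r3 <- r5,r5: IF@3 ID@4 stall=2 (RAW on I1.r5 (WB@6)) EX@7 MEM@8 WB@9
I3 sub r3 <- r1,r4: IF@4 ID@7 stall=0 (-) EX@8 MEM@9 WB@10

Answer: 5 6 9 10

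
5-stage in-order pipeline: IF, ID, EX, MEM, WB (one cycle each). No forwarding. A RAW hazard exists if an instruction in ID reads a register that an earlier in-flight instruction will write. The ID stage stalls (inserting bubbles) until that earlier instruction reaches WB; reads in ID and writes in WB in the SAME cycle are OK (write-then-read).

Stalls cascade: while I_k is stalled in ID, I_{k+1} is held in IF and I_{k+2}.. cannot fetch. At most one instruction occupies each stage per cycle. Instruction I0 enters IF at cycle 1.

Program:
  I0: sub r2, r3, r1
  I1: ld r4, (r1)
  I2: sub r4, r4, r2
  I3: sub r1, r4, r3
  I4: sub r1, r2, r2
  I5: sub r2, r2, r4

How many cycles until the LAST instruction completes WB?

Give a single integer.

Answer: 14

Derivation:
I0 sub r2 <- r3,r1: IF@1 ID@2 stall=0 (-) EX@3 MEM@4 WB@5
I1 ld r4 <- r1: IF@2 ID@3 stall=0 (-) EX@4 MEM@5 WB@6
I2 sub r4 <- r4,r2: IF@3 ID@4 stall=2 (RAW on I1.r4 (WB@6)) EX@7 MEM@8 WB@9
I3 sub r1 <- r4,r3: IF@4 ID@7 stall=2 (RAW on I2.r4 (WB@9)) EX@10 MEM@11 WB@12
I4 sub r1 <- r2,r2: IF@7 ID@10 stall=0 (-) EX@11 MEM@12 WB@13
I5 sub r2 <- r2,r4: IF@10 ID@11 stall=0 (-) EX@12 MEM@13 WB@14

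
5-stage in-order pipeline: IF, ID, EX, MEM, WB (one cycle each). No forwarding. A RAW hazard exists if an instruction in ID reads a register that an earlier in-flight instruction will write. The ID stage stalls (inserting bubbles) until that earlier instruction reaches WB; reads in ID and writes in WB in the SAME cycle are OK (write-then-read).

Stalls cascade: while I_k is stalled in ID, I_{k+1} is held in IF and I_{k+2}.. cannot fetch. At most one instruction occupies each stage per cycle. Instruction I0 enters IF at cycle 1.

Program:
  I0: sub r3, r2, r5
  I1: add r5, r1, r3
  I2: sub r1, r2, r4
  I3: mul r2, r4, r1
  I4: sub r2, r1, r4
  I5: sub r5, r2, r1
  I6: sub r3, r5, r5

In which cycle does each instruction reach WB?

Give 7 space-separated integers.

Answer: 5 8 9 12 13 16 19

Derivation:
I0 sub r3 <- r2,r5: IF@1 ID@2 stall=0 (-) EX@3 MEM@4 WB@5
I1 add r5 <- r1,r3: IF@2 ID@3 stall=2 (RAW on I0.r3 (WB@5)) EX@6 MEM@7 WB@8
I2 sub r1 <- r2,r4: IF@3 ID@6 stall=0 (-) EX@7 MEM@8 WB@9
I3 mul r2 <- r4,r1: IF@6 ID@7 stall=2 (RAW on I2.r1 (WB@9)) EX@10 MEM@11 WB@12
I4 sub r2 <- r1,r4: IF@7 ID@10 stall=0 (-) EX@11 MEM@12 WB@13
I5 sub r5 <- r2,r1: IF@10 ID@11 stall=2 (RAW on I4.r2 (WB@13)) EX@14 MEM@15 WB@16
I6 sub r3 <- r5,r5: IF@11 ID@14 stall=2 (RAW on I5.r5 (WB@16)) EX@17 MEM@18 WB@19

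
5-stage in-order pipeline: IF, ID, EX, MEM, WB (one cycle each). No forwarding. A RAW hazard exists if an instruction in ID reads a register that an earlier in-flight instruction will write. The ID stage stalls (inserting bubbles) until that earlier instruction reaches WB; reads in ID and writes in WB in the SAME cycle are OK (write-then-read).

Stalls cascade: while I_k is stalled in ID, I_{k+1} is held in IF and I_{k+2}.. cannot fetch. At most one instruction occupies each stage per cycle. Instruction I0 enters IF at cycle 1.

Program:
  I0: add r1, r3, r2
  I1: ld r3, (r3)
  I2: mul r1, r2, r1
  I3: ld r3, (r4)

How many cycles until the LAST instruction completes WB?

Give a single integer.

Answer: 9

Derivation:
I0 add r1 <- r3,r2: IF@1 ID@2 stall=0 (-) EX@3 MEM@4 WB@5
I1 ld r3 <- r3: IF@2 ID@3 stall=0 (-) EX@4 MEM@5 WB@6
I2 mul r1 <- r2,r1: IF@3 ID@4 stall=1 (RAW on I0.r1 (WB@5)) EX@6 MEM@7 WB@8
I3 ld r3 <- r4: IF@4 ID@6 stall=0 (-) EX@7 MEM@8 WB@9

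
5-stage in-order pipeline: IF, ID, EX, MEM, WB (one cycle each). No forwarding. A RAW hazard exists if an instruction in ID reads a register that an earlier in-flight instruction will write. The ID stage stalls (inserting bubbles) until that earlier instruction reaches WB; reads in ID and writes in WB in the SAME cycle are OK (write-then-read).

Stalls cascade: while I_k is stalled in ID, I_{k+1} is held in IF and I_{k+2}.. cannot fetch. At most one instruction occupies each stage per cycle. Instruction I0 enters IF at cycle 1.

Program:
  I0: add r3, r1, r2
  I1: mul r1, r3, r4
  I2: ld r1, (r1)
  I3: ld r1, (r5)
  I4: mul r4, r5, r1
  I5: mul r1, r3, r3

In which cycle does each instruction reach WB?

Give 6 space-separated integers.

I0 add r3 <- r1,r2: IF@1 ID@2 stall=0 (-) EX@3 MEM@4 WB@5
I1 mul r1 <- r3,r4: IF@2 ID@3 stall=2 (RAW on I0.r3 (WB@5)) EX@6 MEM@7 WB@8
I2 ld r1 <- r1: IF@3 ID@6 stall=2 (RAW on I1.r1 (WB@8)) EX@9 MEM@10 WB@11
I3 ld r1 <- r5: IF@6 ID@9 stall=0 (-) EX@10 MEM@11 WB@12
I4 mul r4 <- r5,r1: IF@9 ID@10 stall=2 (RAW on I3.r1 (WB@12)) EX@13 MEM@14 WB@15
I5 mul r1 <- r3,r3: IF@10 ID@13 stall=0 (-) EX@14 MEM@15 WB@16

Answer: 5 8 11 12 15 16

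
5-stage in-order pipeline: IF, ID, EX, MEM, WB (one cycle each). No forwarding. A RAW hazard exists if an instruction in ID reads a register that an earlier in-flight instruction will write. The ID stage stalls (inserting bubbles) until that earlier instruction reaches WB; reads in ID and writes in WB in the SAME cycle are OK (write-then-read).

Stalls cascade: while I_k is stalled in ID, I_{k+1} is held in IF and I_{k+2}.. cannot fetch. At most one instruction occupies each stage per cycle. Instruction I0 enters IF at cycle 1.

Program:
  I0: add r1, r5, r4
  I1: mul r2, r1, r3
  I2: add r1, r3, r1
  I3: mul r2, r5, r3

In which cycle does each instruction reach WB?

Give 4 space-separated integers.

I0 add r1 <- r5,r4: IF@1 ID@2 stall=0 (-) EX@3 MEM@4 WB@5
I1 mul r2 <- r1,r3: IF@2 ID@3 stall=2 (RAW on I0.r1 (WB@5)) EX@6 MEM@7 WB@8
I2 add r1 <- r3,r1: IF@3 ID@6 stall=0 (-) EX@7 MEM@8 WB@9
I3 mul r2 <- r5,r3: IF@6 ID@7 stall=0 (-) EX@8 MEM@9 WB@10

Answer: 5 8 9 10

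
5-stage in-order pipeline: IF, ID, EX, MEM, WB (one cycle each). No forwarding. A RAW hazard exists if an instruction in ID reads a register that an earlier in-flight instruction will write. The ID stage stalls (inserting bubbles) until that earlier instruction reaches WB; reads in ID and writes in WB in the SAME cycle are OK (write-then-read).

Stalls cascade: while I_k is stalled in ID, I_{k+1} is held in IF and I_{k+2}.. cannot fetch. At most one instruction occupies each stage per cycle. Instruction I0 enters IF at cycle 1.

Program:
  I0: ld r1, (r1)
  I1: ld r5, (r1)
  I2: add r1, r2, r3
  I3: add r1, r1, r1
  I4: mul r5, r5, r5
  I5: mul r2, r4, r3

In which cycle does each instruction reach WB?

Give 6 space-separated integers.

I0 ld r1 <- r1: IF@1 ID@2 stall=0 (-) EX@3 MEM@4 WB@5
I1 ld r5 <- r1: IF@2 ID@3 stall=2 (RAW on I0.r1 (WB@5)) EX@6 MEM@7 WB@8
I2 add r1 <- r2,r3: IF@3 ID@6 stall=0 (-) EX@7 MEM@8 WB@9
I3 add r1 <- r1,r1: IF@6 ID@7 stall=2 (RAW on I2.r1 (WB@9)) EX@10 MEM@11 WB@12
I4 mul r5 <- r5,r5: IF@7 ID@10 stall=0 (-) EX@11 MEM@12 WB@13
I5 mul r2 <- r4,r3: IF@10 ID@11 stall=0 (-) EX@12 MEM@13 WB@14

Answer: 5 8 9 12 13 14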